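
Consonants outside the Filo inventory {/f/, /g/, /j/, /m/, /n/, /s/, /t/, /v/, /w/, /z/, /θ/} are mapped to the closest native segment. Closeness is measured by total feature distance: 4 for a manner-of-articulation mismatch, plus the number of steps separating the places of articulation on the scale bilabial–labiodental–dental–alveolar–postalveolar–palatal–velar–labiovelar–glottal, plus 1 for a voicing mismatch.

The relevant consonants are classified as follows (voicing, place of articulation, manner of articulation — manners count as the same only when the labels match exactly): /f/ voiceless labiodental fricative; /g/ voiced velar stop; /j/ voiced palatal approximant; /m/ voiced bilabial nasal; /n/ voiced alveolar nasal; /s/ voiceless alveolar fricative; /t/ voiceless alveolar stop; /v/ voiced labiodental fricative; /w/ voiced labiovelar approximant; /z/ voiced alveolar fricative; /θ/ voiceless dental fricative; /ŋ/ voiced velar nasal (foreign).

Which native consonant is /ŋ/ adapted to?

/n/ is closest: same manner (nasal), place distance 3 (velar→alveolar), same voicing; total 3. Next closest is /g/ at distance 4.

n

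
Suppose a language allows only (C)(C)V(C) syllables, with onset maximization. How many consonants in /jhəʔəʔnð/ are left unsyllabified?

The consonants /n/, /ð/ cannot be parsed into a legal (C)(C)V(C) syllable (at most one coda consonant is licensed; onsets may contain at most 2 consonants).

2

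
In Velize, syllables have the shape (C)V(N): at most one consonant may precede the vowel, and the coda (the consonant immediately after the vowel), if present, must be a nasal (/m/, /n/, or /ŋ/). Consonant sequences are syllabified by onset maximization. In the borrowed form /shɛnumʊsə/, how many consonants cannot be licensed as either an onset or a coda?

1

The consonants /s/ cannot be parsed into a legal (C)V(N) syllable (only a nasal (/m/, /n/, or /ŋ/) is licensed in coda position; onsets are limited to one consonant).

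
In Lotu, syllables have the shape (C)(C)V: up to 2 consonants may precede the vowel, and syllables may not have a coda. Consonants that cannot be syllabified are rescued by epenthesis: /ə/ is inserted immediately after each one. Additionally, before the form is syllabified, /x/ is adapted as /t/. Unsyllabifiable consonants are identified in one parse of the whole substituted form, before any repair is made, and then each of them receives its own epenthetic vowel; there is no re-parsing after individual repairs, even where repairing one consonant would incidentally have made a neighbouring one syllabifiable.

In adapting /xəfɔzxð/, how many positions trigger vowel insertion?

After substitution the input is /təfɔztð/.
The unsyllabifiable consonants are /z/, /t/, /ð/; each receives one epenthetic vowel.

3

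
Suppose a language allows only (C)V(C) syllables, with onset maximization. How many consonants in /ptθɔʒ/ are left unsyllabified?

2

Under (C)V(C), the unsyllabifiable consonants are /p/, /t/ (at most one coda consonant is licensed; onsets are limited to one consonant).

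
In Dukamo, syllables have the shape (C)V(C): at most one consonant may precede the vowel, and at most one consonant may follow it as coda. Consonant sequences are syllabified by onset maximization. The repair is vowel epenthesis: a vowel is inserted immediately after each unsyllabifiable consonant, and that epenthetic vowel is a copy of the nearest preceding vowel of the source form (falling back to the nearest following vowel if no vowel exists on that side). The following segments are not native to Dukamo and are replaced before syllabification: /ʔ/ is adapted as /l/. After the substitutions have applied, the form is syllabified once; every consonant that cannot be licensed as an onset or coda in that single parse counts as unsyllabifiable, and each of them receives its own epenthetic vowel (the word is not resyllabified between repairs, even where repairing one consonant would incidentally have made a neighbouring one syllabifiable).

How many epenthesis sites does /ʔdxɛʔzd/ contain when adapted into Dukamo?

4

After substitution the input is /ldxɛlzd/.
The unsyllabifiable consonants are /l/, /d/, /z/, /d/; each receives one epenthetic vowel.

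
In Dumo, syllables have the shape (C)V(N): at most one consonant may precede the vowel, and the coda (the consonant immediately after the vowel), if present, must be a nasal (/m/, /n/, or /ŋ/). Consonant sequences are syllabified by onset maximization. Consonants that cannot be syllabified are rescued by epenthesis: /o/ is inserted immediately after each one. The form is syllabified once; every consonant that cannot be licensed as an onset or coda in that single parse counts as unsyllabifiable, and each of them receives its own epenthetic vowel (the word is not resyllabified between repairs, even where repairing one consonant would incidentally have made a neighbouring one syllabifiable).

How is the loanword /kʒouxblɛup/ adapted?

koʒouxobolɛupo

Syllabifying with onset maximization leaves /k/, /x/, /b/, /p/ stranded (only a nasal (/m/, /n/, or /ŋ/) is licensed in coda position; onsets are limited to one consonant).
Epenthesis after each stranded consonant: /k/ → /ko/, /x/ → /xo/, /b/ → /bo/, /p/ → /po/.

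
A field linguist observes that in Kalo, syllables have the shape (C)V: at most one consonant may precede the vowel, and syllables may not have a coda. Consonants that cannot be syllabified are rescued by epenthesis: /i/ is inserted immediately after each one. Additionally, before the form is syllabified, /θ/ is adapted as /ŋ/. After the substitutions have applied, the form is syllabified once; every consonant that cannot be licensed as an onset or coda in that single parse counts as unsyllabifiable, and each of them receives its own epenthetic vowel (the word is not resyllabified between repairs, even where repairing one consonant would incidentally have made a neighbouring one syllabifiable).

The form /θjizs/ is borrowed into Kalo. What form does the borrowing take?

ŋijizisi

Substitution: /θ/ → /ŋ/, giving /ŋjizs/.
The consonants /ŋ/, /z/, /s/ cannot be parsed into a legal (C)V syllable (no codas are permitted; onsets are limited to one consonant).
Each unlicensed consonant becomes the onset of a new syllable: /ŋ/ → /ŋi/, /z/ → /zi/, /s/ → /si/.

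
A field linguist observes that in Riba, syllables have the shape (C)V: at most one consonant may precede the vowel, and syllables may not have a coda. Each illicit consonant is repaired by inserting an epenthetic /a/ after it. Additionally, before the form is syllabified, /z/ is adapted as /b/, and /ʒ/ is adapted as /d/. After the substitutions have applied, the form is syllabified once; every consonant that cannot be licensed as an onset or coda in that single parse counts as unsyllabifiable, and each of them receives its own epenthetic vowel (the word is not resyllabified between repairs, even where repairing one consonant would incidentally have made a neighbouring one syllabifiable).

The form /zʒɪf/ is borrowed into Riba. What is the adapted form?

badɪfa

Substitution: /z/ → /b/, /ʒ/ → /d/, giving /bdɪf/.
Under (C)V, the unsyllabifiable consonants are /b/, /f/ (no codas are permitted; onsets are limited to one consonant).
Epenthesis after each stranded consonant: /b/ → /ba/, /f/ → /fa/.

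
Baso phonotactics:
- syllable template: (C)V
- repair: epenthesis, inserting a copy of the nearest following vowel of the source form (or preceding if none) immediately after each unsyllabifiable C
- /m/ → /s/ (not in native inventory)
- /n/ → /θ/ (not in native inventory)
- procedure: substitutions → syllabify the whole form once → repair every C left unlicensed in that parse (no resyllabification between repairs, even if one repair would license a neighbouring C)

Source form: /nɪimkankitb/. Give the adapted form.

Substitution: /n/ → /θ/, /m/ → /s/, giving /θɪiskaθkitb/.
Under (C)V, the unsyllabifiable consonants are /s/, /θ/, /t/, /b/ (no codas are permitted; onsets are limited to one consonant).
Inserting the epenthetic vowel yields /s/ → /sa/, /θ/ → /θi/, /t/ → /ti/, /b/ → /bi/.

θɪisakaθikitibi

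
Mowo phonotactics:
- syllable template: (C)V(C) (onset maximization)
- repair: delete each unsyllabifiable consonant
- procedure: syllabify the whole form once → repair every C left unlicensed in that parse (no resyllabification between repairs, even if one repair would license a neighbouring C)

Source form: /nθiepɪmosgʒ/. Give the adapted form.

The consonants /n/, /g/, /ʒ/ cannot be parsed into a legal (C)V(C) syllable (at most one coda consonant is licensed; onsets are limited to one consonant).
Deletion applies to /n/, /g/, /ʒ/.

θiepɪmos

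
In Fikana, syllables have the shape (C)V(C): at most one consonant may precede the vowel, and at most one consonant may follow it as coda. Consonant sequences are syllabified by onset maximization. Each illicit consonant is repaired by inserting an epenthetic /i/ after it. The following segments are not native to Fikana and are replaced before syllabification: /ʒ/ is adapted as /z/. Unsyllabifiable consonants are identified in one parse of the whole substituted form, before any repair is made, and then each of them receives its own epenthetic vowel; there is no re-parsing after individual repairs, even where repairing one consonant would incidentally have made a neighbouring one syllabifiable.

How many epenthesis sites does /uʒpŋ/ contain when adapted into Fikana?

After substitution the input is /uzpŋ/.
The unsyllabifiable consonants are /p/, /ŋ/; each receives one epenthetic vowel.

2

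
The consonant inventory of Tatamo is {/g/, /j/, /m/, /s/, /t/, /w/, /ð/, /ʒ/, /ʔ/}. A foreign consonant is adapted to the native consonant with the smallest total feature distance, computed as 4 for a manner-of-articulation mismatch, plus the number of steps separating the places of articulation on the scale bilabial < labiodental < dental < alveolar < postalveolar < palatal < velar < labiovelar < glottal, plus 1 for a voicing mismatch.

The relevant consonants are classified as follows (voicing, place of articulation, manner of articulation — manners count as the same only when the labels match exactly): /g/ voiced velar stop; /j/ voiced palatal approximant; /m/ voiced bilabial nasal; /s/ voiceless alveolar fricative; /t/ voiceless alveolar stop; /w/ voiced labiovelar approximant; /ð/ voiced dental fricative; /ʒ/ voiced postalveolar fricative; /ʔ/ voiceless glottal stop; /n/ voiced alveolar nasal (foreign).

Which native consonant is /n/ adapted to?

/m/ is closest: same manner (nasal), place distance 3 (alveolar→bilabial), same voicing; total 3. Next closest is /s/ at distance 5.

m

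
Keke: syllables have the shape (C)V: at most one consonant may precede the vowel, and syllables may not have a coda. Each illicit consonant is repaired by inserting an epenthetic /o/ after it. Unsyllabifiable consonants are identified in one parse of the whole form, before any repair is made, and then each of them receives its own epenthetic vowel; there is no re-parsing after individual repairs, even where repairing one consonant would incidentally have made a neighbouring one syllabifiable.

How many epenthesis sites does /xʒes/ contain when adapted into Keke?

2

The unsyllabifiable consonants are /x/, /s/; each receives one epenthetic vowel.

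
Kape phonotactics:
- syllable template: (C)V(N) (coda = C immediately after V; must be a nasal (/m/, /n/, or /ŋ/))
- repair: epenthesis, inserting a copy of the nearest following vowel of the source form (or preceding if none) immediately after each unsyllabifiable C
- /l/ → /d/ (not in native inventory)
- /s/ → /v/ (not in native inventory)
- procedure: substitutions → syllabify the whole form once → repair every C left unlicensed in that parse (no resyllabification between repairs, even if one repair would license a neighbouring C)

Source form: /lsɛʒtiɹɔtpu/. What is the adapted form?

dɛvɛʒitiɹɔtupu

Substitution: /l/ → /d/, /s/ → /v/, giving /dvɛʒtiɹɔtpu/.
The consonants /d/, /ʒ/, /t/ cannot be parsed into a legal (C)V(N) syllable (only a nasal (/m/, /n/, or /ŋ/) is licensed in coda position; onsets are limited to one consonant).
Each unlicensed consonant becomes the onset of a new syllable: /d/ → /dɛ/, /ʒ/ → /ʒi/, /t/ → /tu/.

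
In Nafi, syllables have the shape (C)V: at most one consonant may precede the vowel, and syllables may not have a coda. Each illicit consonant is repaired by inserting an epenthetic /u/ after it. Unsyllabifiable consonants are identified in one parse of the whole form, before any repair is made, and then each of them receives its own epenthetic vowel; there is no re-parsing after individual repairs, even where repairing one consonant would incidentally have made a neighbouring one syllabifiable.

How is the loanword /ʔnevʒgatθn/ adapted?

ʔunevuʒugatuθunu

Syllabifying with onset maximization leaves /ʔ/, /v/, /ʒ/, /t/, /θ/, /n/ stranded (no codas are permitted; onsets are limited to one consonant).
Epenthesis after each stranded consonant: /ʔ/ → /ʔu/, /v/ → /vu/, /ʒ/ → /ʒu/, /t/ → /tu/, /θ/ → /θu/, /n/ → /nu/.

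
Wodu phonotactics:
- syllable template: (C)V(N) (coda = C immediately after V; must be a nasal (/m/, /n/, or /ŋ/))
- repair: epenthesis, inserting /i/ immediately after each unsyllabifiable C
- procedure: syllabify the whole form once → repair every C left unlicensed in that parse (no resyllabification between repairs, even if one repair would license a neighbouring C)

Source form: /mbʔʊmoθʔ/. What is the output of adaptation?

mibiʔʊmoθiʔi

Syllabifying with onset maximization leaves /m/, /b/, /θ/, /ʔ/ stranded (only a nasal (/m/, /n/, or /ŋ/) is licensed in coda position; onsets are limited to one consonant).
Inserting the epenthetic vowel yields /m/ → /mi/, /b/ → /bi/, /θ/ → /θi/, /ʔ/ → /ʔi/.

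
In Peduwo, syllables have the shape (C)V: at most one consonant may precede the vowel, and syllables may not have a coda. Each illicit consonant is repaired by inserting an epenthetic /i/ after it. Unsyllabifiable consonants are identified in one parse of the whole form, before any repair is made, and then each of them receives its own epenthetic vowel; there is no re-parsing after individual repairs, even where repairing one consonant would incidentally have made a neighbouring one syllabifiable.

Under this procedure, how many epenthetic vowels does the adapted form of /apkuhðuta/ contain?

The unsyllabifiable consonants are /p/, /h/; each receives one epenthetic vowel.

2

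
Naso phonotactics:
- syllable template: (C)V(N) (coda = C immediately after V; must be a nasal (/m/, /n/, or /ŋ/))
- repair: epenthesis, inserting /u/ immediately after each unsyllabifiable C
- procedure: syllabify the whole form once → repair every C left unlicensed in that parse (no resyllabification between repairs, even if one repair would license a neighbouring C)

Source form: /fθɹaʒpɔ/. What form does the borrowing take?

fuθuɹaʒupɔ

The consonants /f/, /θ/, /ʒ/ cannot be parsed into a legal (C)V(N) syllable (only a nasal (/m/, /n/, or /ŋ/) is licensed in coda position; onsets are limited to one consonant).
Each unlicensed consonant becomes the onset of a new syllable: /f/ → /fu/, /θ/ → /θu/, /ʒ/ → /ʒu/.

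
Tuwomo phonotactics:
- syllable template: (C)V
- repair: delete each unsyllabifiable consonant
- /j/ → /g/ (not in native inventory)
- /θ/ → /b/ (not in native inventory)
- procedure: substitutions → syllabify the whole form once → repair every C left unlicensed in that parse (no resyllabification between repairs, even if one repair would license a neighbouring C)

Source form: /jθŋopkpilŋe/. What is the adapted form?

Substitution: /j/ → /g/, /θ/ → /b/, giving /gbŋopkpilŋe/.
The consonants /g/, /b/, /p/, /k/, /l/ cannot be parsed into a legal (C)V syllable (no codas are permitted; onsets are limited to one consonant).
Each unlicensed consonant is deleted: /g/, /b/, /p/, /k/, /l/.

ŋopiŋe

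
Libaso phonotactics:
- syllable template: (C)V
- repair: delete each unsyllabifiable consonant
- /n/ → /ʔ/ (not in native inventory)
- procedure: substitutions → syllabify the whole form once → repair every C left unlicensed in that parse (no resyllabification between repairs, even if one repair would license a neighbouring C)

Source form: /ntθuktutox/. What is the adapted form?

Substitution: /n/ → /ʔ/, giving /ʔtθuktutox/.
The consonants /ʔ/, /t/, /k/, /x/ cannot be parsed into a legal (C)V syllable (no codas are permitted; onsets are limited to one consonant).
Deleting the stranded consonants removes /ʔ/, /t/, /k/, /x/.

θututo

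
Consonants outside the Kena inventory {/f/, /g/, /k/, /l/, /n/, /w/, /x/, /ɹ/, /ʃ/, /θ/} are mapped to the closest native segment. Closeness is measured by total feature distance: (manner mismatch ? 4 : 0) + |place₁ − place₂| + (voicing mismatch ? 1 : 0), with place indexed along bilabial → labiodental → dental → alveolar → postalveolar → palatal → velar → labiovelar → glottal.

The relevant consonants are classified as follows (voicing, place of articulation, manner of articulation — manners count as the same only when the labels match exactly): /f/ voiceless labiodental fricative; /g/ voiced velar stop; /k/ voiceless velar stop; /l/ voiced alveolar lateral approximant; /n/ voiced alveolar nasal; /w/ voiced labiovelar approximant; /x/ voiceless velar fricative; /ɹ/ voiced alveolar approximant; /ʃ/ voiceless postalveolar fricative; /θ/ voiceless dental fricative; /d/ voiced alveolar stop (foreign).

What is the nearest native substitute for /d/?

g

/g/ is closest: same manner (stop), place distance 3 (alveolar→velar), same voicing; total 3. Next closest is /k/ at distance 4.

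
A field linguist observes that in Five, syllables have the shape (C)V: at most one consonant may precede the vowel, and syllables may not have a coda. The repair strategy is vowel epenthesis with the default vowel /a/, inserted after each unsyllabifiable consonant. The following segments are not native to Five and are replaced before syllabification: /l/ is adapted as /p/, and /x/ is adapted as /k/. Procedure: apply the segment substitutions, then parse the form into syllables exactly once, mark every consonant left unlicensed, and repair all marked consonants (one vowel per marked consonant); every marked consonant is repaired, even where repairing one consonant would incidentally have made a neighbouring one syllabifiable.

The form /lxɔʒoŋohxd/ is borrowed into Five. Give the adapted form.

Substitution: /l/ → /p/, /x/ → /k/, giving /pkɔʒoŋohkd/.
Syllabifying with onset maximization leaves /p/, /h/, /k/, /d/ stranded (no codas are permitted; onsets are limited to one consonant).
Epenthesis after each stranded consonant: /p/ → /pa/, /h/ → /ha/, /k/ → /ka/, /d/ → /da/.

pakɔʒoŋohakada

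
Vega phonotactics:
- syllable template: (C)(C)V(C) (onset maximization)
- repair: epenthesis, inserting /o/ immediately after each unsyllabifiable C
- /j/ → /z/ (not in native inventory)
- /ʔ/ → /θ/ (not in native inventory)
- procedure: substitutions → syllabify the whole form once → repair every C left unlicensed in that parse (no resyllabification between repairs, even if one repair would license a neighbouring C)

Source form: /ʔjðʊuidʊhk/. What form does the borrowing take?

θozðʊuidʊhko

Substitution: /ʔ/ → /θ/, /j/ → /z/, giving /θzðʊuidʊhk/.
Under (C)(C)V(C), the unsyllabifiable consonants are /θ/, /k/ (at most one coda consonant is licensed; onsets may contain at most 2 consonants).
Epenthesis after each stranded consonant: /θ/ → /θo/, /k/ → /ko/.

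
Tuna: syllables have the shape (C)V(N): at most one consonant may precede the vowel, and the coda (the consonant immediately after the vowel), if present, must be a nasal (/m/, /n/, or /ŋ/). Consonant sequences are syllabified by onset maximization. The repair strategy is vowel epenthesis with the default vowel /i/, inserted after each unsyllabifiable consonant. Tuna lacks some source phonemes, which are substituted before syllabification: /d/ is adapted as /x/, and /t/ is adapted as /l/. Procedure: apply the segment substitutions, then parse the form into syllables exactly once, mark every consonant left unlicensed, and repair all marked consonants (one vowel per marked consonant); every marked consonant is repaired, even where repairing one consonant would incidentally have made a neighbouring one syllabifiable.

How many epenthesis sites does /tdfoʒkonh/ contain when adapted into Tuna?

After substitution the input is /lxfoʒkonh/.
The unsyllabifiable consonants are /l/, /x/, /ʒ/, /h/; each receives one epenthetic vowel.

4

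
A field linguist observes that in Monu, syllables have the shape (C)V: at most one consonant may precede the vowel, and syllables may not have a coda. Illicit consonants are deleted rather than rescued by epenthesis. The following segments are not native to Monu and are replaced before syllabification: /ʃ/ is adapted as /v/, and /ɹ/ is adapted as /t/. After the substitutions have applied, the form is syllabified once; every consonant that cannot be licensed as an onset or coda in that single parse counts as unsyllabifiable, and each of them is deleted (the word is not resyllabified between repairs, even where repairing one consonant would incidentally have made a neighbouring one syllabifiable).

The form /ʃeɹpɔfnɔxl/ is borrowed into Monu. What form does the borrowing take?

Substitution: /ʃ/ → /v/, /ɹ/ → /t/, giving /vetpɔfnɔxl/.
Under (C)V, the unsyllabifiable consonants are /t/, /f/, /x/, /l/ (no codas are permitted; onsets are limited to one consonant).
Each unlicensed consonant is deleted: /t/, /f/, /x/, /l/.

vepɔnɔ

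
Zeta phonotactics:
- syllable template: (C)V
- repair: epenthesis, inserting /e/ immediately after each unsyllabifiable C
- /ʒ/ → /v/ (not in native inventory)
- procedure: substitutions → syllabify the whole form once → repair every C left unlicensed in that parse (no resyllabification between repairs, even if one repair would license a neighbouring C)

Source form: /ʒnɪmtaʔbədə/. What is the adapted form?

Substitution: /ʒ/ → /v/, giving /vnɪmtaʔbədə/.
The consonants /v/, /m/, /ʔ/ cannot be parsed into a legal (C)V syllable (no codas are permitted; onsets are limited to one consonant).
Inserting the epenthetic vowel yields /v/ → /ve/, /m/ → /me/, /ʔ/ → /ʔe/.

venɪmetaʔebədə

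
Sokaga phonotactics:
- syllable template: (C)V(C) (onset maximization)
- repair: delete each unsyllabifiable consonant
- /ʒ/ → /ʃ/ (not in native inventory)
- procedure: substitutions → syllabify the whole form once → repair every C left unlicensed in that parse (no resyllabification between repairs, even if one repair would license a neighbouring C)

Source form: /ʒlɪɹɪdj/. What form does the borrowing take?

Substitution: /ʒ/ → /ʃ/, giving /ʃlɪɹɪdj/.
Under (C)V(C), the unsyllabifiable consonants are /ʃ/, /j/ (at most one coda consonant is licensed; onsets are limited to one consonant).
Each unlicensed consonant is deleted: /ʃ/, /j/.

lɪɹɪd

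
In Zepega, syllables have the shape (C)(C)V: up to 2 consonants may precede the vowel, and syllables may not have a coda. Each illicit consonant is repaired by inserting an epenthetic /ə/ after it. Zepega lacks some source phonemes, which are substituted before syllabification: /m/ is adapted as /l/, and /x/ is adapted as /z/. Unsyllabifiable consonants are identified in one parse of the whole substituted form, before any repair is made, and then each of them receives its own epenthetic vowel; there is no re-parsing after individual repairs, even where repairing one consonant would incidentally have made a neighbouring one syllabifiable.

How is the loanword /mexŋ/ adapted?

Substitution: /m/ → /l/, /x/ → /z/, giving /lezŋ/.
Under (C)(C)V, the unsyllabifiable consonants are /z/, /ŋ/ (no codas are permitted; onsets may contain at most 2 consonants).
Epenthesis after each stranded consonant: /z/ → /zə/, /ŋ/ → /ŋə/.

lezəŋə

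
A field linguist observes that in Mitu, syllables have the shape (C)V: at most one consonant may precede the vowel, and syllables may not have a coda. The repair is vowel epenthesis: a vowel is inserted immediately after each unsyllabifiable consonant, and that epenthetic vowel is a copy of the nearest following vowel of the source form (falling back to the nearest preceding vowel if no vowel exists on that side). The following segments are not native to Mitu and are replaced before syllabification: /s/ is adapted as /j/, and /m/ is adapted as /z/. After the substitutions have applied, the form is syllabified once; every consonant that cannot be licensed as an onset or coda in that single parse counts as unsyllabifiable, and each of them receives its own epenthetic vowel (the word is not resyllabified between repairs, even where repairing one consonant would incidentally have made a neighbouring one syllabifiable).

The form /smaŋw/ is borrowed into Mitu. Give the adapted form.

Substitution: /s/ → /j/, /m/ → /z/, giving /jzaŋw/.
Syllabifying with onset maximization leaves /j/, /ŋ/, /w/ stranded (no codas are permitted; onsets are limited to one consonant).
Each unlicensed consonant becomes the onset of a new syllable: /j/ → /ja/, /ŋ/ → /ŋa/, /w/ → /wa/.

jazaŋawa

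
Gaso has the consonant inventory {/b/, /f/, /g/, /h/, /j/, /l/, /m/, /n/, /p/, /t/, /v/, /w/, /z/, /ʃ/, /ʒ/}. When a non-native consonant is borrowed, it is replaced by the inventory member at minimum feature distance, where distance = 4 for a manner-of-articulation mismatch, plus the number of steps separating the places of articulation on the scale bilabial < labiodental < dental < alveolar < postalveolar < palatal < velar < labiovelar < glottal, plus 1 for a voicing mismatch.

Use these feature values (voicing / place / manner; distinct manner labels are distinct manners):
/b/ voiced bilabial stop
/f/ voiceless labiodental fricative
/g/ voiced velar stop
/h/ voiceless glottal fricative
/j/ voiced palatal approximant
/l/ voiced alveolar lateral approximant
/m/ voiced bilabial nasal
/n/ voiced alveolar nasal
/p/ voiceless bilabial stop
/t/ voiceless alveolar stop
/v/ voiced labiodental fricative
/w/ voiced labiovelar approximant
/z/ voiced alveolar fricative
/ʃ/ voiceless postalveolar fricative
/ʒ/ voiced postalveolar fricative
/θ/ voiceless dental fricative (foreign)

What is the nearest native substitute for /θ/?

/f/ is closest: same manner (fricative), place distance 1 (dental→labiodental), same voicing; total 1. Next closest is /v/ at distance 2.

f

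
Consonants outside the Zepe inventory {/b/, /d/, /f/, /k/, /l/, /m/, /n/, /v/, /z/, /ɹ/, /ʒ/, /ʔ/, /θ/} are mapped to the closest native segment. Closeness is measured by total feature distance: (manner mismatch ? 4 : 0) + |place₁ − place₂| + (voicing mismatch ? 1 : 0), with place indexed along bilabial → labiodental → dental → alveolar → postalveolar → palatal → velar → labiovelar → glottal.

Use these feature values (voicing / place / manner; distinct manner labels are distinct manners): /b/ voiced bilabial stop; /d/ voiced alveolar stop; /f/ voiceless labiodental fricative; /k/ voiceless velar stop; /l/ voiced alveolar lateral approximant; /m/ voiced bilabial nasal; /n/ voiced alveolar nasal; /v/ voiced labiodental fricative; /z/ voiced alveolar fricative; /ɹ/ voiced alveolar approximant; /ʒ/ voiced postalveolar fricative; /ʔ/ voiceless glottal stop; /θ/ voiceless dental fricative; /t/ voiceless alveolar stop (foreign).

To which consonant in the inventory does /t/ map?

/d/ is closest: same manner (stop), place distance 0 (alveolar→alveolar), voicing differs (+1); total 1. Next closest is /k/ at distance 3.

d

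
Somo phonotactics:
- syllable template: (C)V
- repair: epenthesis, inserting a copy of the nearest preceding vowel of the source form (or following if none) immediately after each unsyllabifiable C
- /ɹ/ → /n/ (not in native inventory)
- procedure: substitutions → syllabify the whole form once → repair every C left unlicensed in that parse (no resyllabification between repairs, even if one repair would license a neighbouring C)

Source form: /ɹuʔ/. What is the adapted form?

Substitution: /ɹ/ → /n/, giving /nuʔ/.
Under (C)V, the unsyllabifiable consonants are /ʔ/ (no codas are permitted; onsets are limited to one consonant).
Epenthesis after each stranded consonant: /ʔ/ → /ʔu/.

nuʔu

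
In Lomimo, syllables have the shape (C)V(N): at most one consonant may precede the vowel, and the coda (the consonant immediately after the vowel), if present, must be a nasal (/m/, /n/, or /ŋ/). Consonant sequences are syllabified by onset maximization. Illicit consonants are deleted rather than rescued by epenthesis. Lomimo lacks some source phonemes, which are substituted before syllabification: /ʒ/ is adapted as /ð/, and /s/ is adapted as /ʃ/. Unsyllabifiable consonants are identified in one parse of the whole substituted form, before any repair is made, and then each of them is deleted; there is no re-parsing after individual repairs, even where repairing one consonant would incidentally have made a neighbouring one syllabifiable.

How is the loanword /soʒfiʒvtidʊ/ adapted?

Substitution: /s/ → /ʃ/, /ʒ/ → /ð/, giving /ʃoðfiðvtidʊ/.
Syllabifying with onset maximization leaves /ð/, /ð/, /v/ stranded (only a nasal (/m/, /n/, or /ŋ/) is licensed in coda position; onsets are limited to one consonant).
Deletion applies to /ð/, /ð/, /v/.

ʃofitidʊ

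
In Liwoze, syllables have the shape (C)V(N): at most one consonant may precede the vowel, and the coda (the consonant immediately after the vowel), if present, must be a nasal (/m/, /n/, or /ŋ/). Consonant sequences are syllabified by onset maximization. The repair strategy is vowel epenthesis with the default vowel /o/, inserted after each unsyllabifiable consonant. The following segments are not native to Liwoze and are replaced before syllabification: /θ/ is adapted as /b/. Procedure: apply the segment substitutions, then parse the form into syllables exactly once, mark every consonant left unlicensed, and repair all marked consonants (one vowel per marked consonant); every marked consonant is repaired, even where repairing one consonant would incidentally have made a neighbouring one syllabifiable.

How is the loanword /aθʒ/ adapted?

aboʒo

Substitution: /θ/ → /b/, giving /abʒ/.
Syllabifying with onset maximization leaves /b/, /ʒ/ stranded (only a nasal (/m/, /n/, or /ŋ/) is licensed in coda position; onsets are limited to one consonant).
Inserting the epenthetic vowel yields /b/ → /bo/, /ʒ/ → /ʒo/.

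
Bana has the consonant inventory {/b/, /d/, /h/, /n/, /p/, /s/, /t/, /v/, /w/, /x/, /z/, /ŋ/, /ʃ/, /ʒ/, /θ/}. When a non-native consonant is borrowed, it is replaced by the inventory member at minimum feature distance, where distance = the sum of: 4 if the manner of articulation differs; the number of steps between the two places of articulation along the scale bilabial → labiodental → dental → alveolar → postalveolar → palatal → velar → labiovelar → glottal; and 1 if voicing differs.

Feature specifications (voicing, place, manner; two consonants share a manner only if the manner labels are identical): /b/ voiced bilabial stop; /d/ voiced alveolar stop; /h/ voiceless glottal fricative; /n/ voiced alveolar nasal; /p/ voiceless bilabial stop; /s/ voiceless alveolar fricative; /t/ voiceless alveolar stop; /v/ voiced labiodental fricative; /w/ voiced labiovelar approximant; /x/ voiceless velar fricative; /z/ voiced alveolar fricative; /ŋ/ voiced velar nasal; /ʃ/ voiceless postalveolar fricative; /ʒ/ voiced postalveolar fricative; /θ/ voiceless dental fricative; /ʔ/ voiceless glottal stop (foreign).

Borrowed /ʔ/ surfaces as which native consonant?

/h/ is closest: manner differs (stop→fricative, +4), place distance 0 (glottal→glottal), same voicing; total 4. Next closest is /t/ at distance 5.

h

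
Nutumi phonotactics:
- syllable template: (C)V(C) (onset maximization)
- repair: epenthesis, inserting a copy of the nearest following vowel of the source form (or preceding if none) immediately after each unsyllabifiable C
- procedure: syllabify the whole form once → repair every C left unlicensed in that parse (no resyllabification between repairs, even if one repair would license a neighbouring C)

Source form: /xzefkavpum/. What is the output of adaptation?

Syllabifying with onset maximization leaves /x/ stranded (at most one coda consonant is licensed; onsets are limited to one consonant).
Each unlicensed consonant becomes the onset of a new syllable: /x/ → /xe/.

xezefkavpum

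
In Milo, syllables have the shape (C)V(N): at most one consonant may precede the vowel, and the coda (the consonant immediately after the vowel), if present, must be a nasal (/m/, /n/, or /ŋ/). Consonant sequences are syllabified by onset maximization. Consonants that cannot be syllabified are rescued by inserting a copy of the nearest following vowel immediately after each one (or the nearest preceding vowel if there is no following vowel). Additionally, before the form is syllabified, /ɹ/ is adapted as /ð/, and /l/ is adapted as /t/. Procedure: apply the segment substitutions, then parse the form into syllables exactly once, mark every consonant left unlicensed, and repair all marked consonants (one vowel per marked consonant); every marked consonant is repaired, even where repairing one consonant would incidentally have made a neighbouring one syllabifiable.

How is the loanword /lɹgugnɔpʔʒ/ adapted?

Substitution: /l/ → /t/, /ɹ/ → /ð/, giving /tðgugnɔpʔʒ/.
Under (C)V(N), the unsyllabifiable consonants are /t/, /ð/, /g/, /p/, /ʔ/, /ʒ/ (only a nasal (/m/, /n/, or /ŋ/) is licensed in coda position; onsets are limited to one consonant).
Each unlicensed consonant becomes the onset of a new syllable: /t/ → /tu/, /ð/ → /ðu/, /g/ → /gɔ/, /p/ → /pɔ/, /ʔ/ → /ʔɔ/, /ʒ/ → /ʒɔ/.

tuðugugɔnɔpɔʔɔʒɔ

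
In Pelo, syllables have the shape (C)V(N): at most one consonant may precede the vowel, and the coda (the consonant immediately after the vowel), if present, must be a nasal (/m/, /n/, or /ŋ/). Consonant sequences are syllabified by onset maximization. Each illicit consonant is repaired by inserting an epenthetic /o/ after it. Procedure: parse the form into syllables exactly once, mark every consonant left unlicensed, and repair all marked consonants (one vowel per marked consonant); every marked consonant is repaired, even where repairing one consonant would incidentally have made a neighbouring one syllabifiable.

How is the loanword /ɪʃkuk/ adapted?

Syllabifying with onset maximization leaves /ʃ/, /k/ stranded (only a nasal (/m/, /n/, or /ŋ/) is licensed in coda position; onsets are limited to one consonant).
Each unlicensed consonant becomes the onset of a new syllable: /ʃ/ → /ʃo/, /k/ → /ko/.

ɪʃokuko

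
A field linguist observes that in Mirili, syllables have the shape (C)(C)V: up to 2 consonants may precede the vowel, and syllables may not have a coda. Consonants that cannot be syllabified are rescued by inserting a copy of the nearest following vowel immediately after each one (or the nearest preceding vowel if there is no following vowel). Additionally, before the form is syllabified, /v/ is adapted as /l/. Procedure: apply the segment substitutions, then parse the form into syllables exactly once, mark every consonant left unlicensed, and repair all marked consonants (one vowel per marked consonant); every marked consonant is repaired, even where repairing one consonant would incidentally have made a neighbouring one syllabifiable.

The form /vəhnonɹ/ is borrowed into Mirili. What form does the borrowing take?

ləhnonoɹo

Substitution: /v/ → /l/, giving /ləhnonɹ/.
Syllabifying with onset maximization leaves /n/, /ɹ/ stranded (no codas are permitted; onsets may contain at most 2 consonants).
Inserting the epenthetic vowel yields /n/ → /no/, /ɹ/ → /ɹo/.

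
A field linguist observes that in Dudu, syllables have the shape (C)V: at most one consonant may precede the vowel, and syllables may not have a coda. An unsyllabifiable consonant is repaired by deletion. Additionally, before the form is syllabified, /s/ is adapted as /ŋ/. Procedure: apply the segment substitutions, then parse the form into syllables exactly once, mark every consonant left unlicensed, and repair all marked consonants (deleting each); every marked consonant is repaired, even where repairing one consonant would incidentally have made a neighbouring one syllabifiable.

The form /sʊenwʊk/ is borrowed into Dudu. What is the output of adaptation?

ŋʊewʊ

Substitution: /s/ → /ŋ/, giving /ŋʊenwʊk/.
Syllabifying with onset maximization leaves /n/, /k/ stranded (no codas are permitted; onsets are limited to one consonant).
Deletion applies to /n/, /k/.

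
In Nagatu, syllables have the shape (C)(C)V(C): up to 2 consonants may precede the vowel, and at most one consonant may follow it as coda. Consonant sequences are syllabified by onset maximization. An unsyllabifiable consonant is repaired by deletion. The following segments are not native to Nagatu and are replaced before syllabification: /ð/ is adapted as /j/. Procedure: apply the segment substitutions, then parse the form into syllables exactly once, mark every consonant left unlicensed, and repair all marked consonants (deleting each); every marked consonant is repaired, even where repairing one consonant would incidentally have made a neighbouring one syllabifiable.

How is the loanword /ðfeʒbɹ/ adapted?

Substitution: /ð/ → /j/, giving /jfeʒbɹ/.
The consonants /b/, /ɹ/ cannot be parsed into a legal (C)(C)V(C) syllable (at most one coda consonant is licensed; onsets may contain at most 2 consonants).
Each unlicensed consonant is deleted: /b/, /ɹ/.

jfeʒ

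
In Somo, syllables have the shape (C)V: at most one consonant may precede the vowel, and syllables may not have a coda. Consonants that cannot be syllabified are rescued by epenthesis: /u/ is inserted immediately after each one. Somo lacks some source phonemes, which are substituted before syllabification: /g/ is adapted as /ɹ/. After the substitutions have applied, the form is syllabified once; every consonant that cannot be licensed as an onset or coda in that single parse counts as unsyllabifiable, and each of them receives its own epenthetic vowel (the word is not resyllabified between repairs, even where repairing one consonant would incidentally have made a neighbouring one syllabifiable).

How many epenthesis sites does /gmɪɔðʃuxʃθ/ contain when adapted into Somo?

After substitution the input is /ɹmɪɔðʃuxʃθ/.
The unsyllabifiable consonants are /ɹ/, /ð/, /x/, /ʃ/, /θ/; each receives one epenthetic vowel.

5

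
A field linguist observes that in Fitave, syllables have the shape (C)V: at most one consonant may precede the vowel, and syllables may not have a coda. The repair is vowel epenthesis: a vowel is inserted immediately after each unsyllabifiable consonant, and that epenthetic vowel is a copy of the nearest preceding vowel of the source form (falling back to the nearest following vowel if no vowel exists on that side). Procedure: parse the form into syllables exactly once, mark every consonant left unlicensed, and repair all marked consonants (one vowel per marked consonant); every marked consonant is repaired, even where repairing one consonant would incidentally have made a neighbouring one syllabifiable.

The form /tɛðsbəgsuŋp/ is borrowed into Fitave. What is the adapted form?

The consonants /ð/, /s/, /g/, /ŋ/, /p/ cannot be parsed into a legal (C)V syllable (no codas are permitted; onsets are limited to one consonant).
Epenthesis after each stranded consonant: /ð/ → /ðɛ/, /s/ → /sɛ/, /g/ → /gə/, /ŋ/ → /ŋu/, /p/ → /pu/.

tɛðɛsɛbəgəsuŋupu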